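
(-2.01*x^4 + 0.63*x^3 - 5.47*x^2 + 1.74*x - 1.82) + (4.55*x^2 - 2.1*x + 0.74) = -2.01*x^4 + 0.63*x^3 - 0.92*x^2 - 0.36*x - 1.08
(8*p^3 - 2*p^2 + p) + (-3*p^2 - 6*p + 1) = 8*p^3 - 5*p^2 - 5*p + 1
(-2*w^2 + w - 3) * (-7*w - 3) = 14*w^3 - w^2 + 18*w + 9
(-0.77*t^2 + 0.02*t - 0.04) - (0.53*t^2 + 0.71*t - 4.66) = -1.3*t^2 - 0.69*t + 4.62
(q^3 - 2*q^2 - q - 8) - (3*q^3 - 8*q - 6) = -2*q^3 - 2*q^2 + 7*q - 2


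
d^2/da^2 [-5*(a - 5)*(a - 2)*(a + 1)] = 60 - 30*a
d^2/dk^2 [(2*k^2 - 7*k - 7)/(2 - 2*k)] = 12/(k^3 - 3*k^2 + 3*k - 1)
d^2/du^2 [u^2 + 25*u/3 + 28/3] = 2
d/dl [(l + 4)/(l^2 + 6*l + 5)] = (l^2 + 6*l - 2*(l + 3)*(l + 4) + 5)/(l^2 + 6*l + 5)^2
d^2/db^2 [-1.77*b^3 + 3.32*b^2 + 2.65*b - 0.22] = 6.64 - 10.62*b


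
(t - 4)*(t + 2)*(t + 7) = t^3 + 5*t^2 - 22*t - 56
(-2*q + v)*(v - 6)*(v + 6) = -2*q*v^2 + 72*q + v^3 - 36*v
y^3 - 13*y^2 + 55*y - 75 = (y - 5)^2*(y - 3)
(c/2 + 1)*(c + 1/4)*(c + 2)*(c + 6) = c^4/2 + 41*c^3/8 + 61*c^2/4 + 31*c/2 + 3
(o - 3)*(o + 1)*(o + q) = o^3 + o^2*q - 2*o^2 - 2*o*q - 3*o - 3*q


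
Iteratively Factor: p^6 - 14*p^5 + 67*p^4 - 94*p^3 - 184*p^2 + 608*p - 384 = (p - 4)*(p^5 - 10*p^4 + 27*p^3 + 14*p^2 - 128*p + 96) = (p - 4)^2*(p^4 - 6*p^3 + 3*p^2 + 26*p - 24) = (p - 4)^2*(p - 1)*(p^3 - 5*p^2 - 2*p + 24) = (p - 4)^2*(p - 3)*(p - 1)*(p^2 - 2*p - 8) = (p - 4)^2*(p - 3)*(p - 1)*(p + 2)*(p - 4)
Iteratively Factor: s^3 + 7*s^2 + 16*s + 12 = (s + 3)*(s^2 + 4*s + 4) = (s + 2)*(s + 3)*(s + 2)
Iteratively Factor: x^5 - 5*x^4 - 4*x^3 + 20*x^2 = (x - 5)*(x^4 - 4*x^2) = x*(x - 5)*(x^3 - 4*x) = x*(x - 5)*(x + 2)*(x^2 - 2*x) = x^2*(x - 5)*(x + 2)*(x - 2)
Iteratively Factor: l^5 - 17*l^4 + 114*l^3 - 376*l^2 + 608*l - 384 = (l - 4)*(l^4 - 13*l^3 + 62*l^2 - 128*l + 96) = (l - 4)*(l - 2)*(l^3 - 11*l^2 + 40*l - 48) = (l - 4)*(l - 3)*(l - 2)*(l^2 - 8*l + 16) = (l - 4)^2*(l - 3)*(l - 2)*(l - 4)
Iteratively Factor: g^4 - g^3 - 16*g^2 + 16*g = (g + 4)*(g^3 - 5*g^2 + 4*g) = (g - 1)*(g + 4)*(g^2 - 4*g) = (g - 4)*(g - 1)*(g + 4)*(g)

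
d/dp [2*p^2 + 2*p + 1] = 4*p + 2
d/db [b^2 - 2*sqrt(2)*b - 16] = 2*b - 2*sqrt(2)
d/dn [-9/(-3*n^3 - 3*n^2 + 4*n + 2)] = 9*(-9*n^2 - 6*n + 4)/(3*n^3 + 3*n^2 - 4*n - 2)^2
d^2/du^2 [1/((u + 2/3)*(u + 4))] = 6*(9*(u + 4)^2 + 3*(u + 4)*(3*u + 2) + (3*u + 2)^2)/((u + 4)^3*(3*u + 2)^3)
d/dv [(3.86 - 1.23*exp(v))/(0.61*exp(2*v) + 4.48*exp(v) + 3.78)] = (0.7503*exp(2*v) - 4.7092*exp(v) - 21.9422)*exp(v)/(0.3721*exp(4*v) + 5.4656*exp(3*v) + 24.682*exp(2*v) + 33.8688*exp(v) + 14.2884)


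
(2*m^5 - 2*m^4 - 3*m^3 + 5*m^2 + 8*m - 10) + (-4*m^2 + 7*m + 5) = 2*m^5 - 2*m^4 - 3*m^3 + m^2 + 15*m - 5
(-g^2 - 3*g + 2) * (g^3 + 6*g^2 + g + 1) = -g^5 - 9*g^4 - 17*g^3 + 8*g^2 - g + 2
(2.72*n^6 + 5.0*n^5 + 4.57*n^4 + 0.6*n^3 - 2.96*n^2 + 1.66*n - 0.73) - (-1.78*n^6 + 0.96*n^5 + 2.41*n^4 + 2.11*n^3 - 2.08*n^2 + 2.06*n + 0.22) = 4.5*n^6 + 4.04*n^5 + 2.16*n^4 - 1.51*n^3 - 0.88*n^2 - 0.4*n - 0.95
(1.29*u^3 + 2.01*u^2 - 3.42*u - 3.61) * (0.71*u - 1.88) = 0.9159*u^4 - 0.9981*u^3 - 6.207*u^2 + 3.8665*u + 6.7868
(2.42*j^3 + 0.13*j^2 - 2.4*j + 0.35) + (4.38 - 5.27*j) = 2.42*j^3 + 0.13*j^2 - 7.67*j + 4.73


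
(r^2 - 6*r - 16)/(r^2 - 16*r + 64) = (r + 2)/(r - 8)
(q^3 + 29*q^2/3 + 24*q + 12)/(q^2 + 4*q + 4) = (q^3 + 29*q^2/3 + 24*q + 12)/(q^2 + 4*q + 4)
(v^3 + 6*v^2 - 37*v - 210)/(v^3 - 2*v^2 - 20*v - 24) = (v^2 + 12*v + 35)/(v^2 + 4*v + 4)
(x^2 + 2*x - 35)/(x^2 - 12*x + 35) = (x + 7)/(x - 7)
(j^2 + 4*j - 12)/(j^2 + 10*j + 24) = (j - 2)/(j + 4)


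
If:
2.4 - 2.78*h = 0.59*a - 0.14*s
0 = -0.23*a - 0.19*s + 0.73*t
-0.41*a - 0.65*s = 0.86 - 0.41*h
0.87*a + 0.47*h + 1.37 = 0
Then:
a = -2.34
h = 1.41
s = 1.04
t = -0.47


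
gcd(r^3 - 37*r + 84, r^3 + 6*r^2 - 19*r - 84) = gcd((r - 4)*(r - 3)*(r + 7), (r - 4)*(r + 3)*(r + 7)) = r^2 + 3*r - 28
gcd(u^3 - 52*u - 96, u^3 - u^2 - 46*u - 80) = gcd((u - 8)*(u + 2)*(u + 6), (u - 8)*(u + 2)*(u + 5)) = u^2 - 6*u - 16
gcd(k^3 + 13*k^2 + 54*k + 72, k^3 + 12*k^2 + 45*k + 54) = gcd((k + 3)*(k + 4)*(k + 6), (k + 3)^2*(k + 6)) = k^2 + 9*k + 18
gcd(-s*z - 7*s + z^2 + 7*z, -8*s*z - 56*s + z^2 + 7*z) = z + 7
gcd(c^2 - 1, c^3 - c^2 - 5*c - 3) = c + 1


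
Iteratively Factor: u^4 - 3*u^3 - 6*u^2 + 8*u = (u + 2)*(u^3 - 5*u^2 + 4*u) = (u - 4)*(u + 2)*(u^2 - u) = (u - 4)*(u - 1)*(u + 2)*(u)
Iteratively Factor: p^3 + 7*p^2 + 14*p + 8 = (p + 4)*(p^2 + 3*p + 2) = (p + 2)*(p + 4)*(p + 1)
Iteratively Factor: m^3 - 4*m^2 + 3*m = (m - 3)*(m^2 - m) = (m - 3)*(m - 1)*(m)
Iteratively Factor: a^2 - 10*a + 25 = (a - 5)*(a - 5)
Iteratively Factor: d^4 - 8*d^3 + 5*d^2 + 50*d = (d)*(d^3 - 8*d^2 + 5*d + 50) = d*(d + 2)*(d^2 - 10*d + 25) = d*(d - 5)*(d + 2)*(d - 5)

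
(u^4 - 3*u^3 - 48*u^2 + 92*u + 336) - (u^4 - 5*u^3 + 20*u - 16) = 2*u^3 - 48*u^2 + 72*u + 352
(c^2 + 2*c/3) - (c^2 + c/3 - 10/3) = c/3 + 10/3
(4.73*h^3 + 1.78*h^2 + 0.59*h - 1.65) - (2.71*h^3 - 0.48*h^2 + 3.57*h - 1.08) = 2.02*h^3 + 2.26*h^2 - 2.98*h - 0.57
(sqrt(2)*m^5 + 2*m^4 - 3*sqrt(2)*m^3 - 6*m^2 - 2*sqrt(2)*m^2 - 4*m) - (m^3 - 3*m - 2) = sqrt(2)*m^5 + 2*m^4 - 3*sqrt(2)*m^3 - m^3 - 6*m^2 - 2*sqrt(2)*m^2 - m + 2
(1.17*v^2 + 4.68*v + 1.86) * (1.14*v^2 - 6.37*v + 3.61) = 1.3338*v^4 - 2.1177*v^3 - 23.4675*v^2 + 5.0466*v + 6.7146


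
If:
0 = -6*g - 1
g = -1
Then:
No Solution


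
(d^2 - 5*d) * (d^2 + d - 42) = d^4 - 4*d^3 - 47*d^2 + 210*d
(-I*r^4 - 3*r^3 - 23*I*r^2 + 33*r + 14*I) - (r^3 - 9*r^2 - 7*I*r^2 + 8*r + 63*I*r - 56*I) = -I*r^4 - 4*r^3 + 9*r^2 - 16*I*r^2 + 25*r - 63*I*r + 70*I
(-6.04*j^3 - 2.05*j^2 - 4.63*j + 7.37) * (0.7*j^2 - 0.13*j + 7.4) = -4.228*j^5 - 0.6498*j^4 - 47.6705*j^3 - 9.4091*j^2 - 35.2201*j + 54.538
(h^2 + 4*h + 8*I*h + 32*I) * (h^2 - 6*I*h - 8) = h^4 + 4*h^3 + 2*I*h^3 + 40*h^2 + 8*I*h^2 + 160*h - 64*I*h - 256*I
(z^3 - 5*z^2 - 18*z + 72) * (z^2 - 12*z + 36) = z^5 - 17*z^4 + 78*z^3 + 108*z^2 - 1512*z + 2592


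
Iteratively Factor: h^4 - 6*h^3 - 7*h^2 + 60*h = (h - 5)*(h^3 - h^2 - 12*h) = (h - 5)*(h + 3)*(h^2 - 4*h) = h*(h - 5)*(h + 3)*(h - 4)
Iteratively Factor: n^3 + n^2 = (n + 1)*(n^2) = n*(n + 1)*(n)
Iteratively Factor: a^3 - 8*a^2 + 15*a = (a)*(a^2 - 8*a + 15) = a*(a - 5)*(a - 3)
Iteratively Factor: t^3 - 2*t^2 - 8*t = (t - 4)*(t^2 + 2*t) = (t - 4)*(t + 2)*(t)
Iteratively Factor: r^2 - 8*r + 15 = (r - 5)*(r - 3)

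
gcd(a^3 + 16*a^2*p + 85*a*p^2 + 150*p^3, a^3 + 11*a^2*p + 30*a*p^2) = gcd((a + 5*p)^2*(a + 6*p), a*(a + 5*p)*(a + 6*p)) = a^2 + 11*a*p + 30*p^2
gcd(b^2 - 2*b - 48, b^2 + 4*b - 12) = b + 6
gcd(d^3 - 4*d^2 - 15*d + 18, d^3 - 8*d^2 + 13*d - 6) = d^2 - 7*d + 6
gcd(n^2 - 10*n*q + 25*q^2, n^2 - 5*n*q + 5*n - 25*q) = -n + 5*q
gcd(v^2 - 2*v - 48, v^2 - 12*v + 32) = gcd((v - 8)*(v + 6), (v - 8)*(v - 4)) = v - 8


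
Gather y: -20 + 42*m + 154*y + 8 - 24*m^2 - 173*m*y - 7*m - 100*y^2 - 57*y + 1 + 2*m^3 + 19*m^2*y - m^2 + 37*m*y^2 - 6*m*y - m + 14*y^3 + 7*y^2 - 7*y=2*m^3 - 25*m^2 + 34*m + 14*y^3 + y^2*(37*m - 93) + y*(19*m^2 - 179*m + 90) - 11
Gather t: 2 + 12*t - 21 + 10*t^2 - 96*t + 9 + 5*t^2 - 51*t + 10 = 15*t^2 - 135*t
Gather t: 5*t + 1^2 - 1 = 5*t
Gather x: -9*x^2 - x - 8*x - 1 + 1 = -9*x^2 - 9*x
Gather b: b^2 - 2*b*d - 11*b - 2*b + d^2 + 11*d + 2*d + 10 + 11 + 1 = b^2 + b*(-2*d - 13) + d^2 + 13*d + 22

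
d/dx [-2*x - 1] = -2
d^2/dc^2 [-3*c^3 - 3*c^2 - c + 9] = -18*c - 6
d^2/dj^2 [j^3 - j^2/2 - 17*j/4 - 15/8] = 6*j - 1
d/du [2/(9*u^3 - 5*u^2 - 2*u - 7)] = 2*(-27*u^2 + 10*u + 2)/(-9*u^3 + 5*u^2 + 2*u + 7)^2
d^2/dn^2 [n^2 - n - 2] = 2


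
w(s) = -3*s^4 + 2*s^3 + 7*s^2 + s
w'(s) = -12*s^3 + 6*s^2 + 14*s + 1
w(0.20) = 0.49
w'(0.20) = 3.94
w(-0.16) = 0.01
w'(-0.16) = -1.04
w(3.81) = -416.12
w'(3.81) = -522.24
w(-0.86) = 1.40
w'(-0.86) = 1.03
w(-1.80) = -22.28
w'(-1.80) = 65.22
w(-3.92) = -725.21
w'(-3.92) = 761.15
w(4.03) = -542.68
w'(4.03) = -630.54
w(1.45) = 9.00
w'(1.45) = -2.67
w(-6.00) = -4074.00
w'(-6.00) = 2725.00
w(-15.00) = -157065.00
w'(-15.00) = 41641.00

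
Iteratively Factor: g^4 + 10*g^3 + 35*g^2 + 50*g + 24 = (g + 4)*(g^3 + 6*g^2 + 11*g + 6) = (g + 2)*(g + 4)*(g^2 + 4*g + 3) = (g + 2)*(g + 3)*(g + 4)*(g + 1)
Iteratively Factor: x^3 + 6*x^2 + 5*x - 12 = (x - 1)*(x^2 + 7*x + 12) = (x - 1)*(x + 4)*(x + 3)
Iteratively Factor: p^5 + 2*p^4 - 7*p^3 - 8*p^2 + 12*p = (p + 2)*(p^4 - 7*p^2 + 6*p) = p*(p + 2)*(p^3 - 7*p + 6) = p*(p - 1)*(p + 2)*(p^2 + p - 6) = p*(p - 2)*(p - 1)*(p + 2)*(p + 3)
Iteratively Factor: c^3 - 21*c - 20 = (c + 1)*(c^2 - c - 20) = (c - 5)*(c + 1)*(c + 4)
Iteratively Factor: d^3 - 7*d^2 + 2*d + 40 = (d - 4)*(d^2 - 3*d - 10) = (d - 5)*(d - 4)*(d + 2)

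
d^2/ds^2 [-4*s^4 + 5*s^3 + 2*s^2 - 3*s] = -48*s^2 + 30*s + 4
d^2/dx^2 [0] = 0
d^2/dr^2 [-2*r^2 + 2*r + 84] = -4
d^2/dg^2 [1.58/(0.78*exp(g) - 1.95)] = (0.961272*exp(g) + 2.40318)*exp(g)/(0.78*exp(g) - 1.95)^3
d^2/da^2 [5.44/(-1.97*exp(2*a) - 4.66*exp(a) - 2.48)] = (-5.44*(3.94*exp(a) + 4.66)*(7.88*exp(a) + 9.32)*exp(a) + (42.8672*exp(a) + 25.3504)*(1.97*exp(2*a) + 4.66*exp(a) + 2.48))*exp(a)/(1.97*exp(2*a) + 4.66*exp(a) + 2.48)^3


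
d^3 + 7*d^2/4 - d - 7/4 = (d - 1)*(d + 1)*(d + 7/4)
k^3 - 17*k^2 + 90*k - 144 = (k - 8)*(k - 6)*(k - 3)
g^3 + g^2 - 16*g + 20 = (g - 2)^2*(g + 5)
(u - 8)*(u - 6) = u^2 - 14*u + 48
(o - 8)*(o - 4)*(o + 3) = o^3 - 9*o^2 - 4*o + 96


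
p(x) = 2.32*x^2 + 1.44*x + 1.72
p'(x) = 4.64*x + 1.44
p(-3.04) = 18.78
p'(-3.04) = -12.67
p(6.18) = 99.23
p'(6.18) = 30.12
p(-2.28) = 10.50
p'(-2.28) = -9.14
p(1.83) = 12.12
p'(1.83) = 9.93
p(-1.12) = 3.02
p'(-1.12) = -3.76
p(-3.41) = 23.79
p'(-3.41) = -14.38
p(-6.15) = 80.61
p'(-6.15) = -27.10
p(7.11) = 129.24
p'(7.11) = 34.43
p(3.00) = 26.92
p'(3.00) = 15.36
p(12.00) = 353.08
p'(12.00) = 57.12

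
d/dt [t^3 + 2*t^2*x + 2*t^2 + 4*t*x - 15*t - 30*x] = 3*t^2 + 4*t*x + 4*t + 4*x - 15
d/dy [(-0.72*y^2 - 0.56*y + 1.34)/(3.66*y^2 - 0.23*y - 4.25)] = (2.2152*y^2 - 3.6888*y + 2.6882)/(13.3956*y^4 - 1.6836*y^3 - 31.0571*y^2 + 1.955*y + 18.0625)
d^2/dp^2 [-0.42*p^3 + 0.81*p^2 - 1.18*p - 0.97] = 1.62 - 2.52*p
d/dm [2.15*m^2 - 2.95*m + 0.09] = 4.3*m - 2.95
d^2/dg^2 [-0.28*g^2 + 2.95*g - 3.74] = -0.560000000000000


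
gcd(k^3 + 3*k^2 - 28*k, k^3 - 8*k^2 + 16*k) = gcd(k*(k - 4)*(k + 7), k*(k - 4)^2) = k^2 - 4*k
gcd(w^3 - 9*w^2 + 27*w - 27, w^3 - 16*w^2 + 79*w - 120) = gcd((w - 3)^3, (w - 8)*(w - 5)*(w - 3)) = w - 3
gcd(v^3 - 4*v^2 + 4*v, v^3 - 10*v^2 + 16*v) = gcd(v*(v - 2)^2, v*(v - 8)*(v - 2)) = v^2 - 2*v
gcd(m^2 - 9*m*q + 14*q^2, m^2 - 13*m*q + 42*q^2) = -m + 7*q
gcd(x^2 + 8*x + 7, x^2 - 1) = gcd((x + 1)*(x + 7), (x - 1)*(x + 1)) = x + 1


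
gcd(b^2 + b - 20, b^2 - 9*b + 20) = b - 4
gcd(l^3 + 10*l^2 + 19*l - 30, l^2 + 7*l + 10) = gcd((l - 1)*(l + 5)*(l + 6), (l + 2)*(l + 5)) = l + 5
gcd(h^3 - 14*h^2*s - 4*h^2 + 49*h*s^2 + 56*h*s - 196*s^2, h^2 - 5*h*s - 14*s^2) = -h + 7*s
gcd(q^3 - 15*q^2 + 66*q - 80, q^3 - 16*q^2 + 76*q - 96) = q^2 - 10*q + 16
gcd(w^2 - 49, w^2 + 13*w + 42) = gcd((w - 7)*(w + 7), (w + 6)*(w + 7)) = w + 7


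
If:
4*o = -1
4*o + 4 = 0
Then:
No Solution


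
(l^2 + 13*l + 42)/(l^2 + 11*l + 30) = (l + 7)/(l + 5)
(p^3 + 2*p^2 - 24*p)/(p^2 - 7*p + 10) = p*(p^2 + 2*p - 24)/(p^2 - 7*p + 10)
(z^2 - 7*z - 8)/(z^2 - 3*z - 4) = (z - 8)/(z - 4)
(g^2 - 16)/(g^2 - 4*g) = (g + 4)/g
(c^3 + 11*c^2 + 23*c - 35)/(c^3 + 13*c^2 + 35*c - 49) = (c + 5)/(c + 7)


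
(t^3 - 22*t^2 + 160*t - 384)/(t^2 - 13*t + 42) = (t^2 - 16*t + 64)/(t - 7)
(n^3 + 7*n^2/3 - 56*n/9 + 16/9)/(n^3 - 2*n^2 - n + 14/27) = 3*(3*n^2 + 8*n - 16)/(9*n^2 - 15*n - 14)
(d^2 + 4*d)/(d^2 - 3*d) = (d + 4)/(d - 3)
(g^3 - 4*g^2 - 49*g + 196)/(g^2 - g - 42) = (g^2 + 3*g - 28)/(g + 6)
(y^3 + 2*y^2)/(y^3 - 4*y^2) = (y + 2)/(y - 4)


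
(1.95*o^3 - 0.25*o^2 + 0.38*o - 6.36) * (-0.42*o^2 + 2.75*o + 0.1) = -0.819*o^5 + 5.4675*o^4 - 0.6521*o^3 + 3.6912*o^2 - 17.452*o - 0.636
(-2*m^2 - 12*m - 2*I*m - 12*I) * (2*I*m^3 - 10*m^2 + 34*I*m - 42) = -4*I*m^5 + 24*m^4 - 24*I*m^4 + 144*m^3 - 48*I*m^3 + 152*m^2 - 288*I*m^2 + 912*m + 84*I*m + 504*I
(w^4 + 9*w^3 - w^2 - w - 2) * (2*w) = 2*w^5 + 18*w^4 - 2*w^3 - 2*w^2 - 4*w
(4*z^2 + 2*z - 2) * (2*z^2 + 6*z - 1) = 8*z^4 + 28*z^3 + 4*z^2 - 14*z + 2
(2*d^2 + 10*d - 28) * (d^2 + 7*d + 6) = 2*d^4 + 24*d^3 + 54*d^2 - 136*d - 168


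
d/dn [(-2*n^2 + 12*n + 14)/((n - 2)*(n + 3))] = 2*(-7*n^2 - 2*n - 43)/(n^4 + 2*n^3 - 11*n^2 - 12*n + 36)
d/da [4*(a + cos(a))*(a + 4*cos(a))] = -20*a*sin(a) + 8*a - 16*sin(2*a) + 20*cos(a)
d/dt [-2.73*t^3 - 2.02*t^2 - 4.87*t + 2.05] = -8.19*t^2 - 4.04*t - 4.87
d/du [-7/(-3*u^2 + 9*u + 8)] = 21*(3 - 2*u)/(-3*u^2 + 9*u + 8)^2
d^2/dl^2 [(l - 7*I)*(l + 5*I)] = 2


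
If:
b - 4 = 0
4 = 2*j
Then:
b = 4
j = 2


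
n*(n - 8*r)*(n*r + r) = n^3*r - 8*n^2*r^2 + n^2*r - 8*n*r^2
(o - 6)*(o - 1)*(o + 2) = o^3 - 5*o^2 - 8*o + 12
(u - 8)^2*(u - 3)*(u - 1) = u^4 - 20*u^3 + 131*u^2 - 304*u + 192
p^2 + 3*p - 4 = (p - 1)*(p + 4)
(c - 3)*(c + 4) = c^2 + c - 12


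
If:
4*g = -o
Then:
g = -o/4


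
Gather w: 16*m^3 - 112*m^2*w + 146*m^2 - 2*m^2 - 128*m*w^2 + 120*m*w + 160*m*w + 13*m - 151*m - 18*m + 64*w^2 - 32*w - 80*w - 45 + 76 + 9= 16*m^3 + 144*m^2 - 156*m + w^2*(64 - 128*m) + w*(-112*m^2 + 280*m - 112) + 40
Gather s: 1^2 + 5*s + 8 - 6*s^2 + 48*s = -6*s^2 + 53*s + 9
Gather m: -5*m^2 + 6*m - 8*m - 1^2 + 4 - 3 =-5*m^2 - 2*m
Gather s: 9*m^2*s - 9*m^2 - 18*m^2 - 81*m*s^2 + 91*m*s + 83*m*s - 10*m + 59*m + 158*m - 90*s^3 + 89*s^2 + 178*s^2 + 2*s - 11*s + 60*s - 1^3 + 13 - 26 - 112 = -27*m^2 + 207*m - 90*s^3 + s^2*(267 - 81*m) + s*(9*m^2 + 174*m + 51) - 126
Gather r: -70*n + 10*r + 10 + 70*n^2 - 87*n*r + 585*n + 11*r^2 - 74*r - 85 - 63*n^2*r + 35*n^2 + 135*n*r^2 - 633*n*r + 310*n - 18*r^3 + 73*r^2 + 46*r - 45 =105*n^2 + 825*n - 18*r^3 + r^2*(135*n + 84) + r*(-63*n^2 - 720*n - 18) - 120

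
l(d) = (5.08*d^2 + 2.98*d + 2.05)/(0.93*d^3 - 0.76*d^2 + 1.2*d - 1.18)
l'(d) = (10.16*d + 2.98)/(0.93*d^3 - 0.76*d^2 + 1.2*d - 1.18) + (-2.79*d^2 + 1.52*d - 1.2)*(5.08*d^2 + 2.98*d + 2.05)/(0.93*d^3 - 0.76*d^2 + 1.2*d - 1.18)^2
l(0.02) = -1.83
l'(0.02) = -4.60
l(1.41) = 10.17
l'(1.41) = -18.35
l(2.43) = 3.71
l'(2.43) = -2.28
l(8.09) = 0.79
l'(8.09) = -0.11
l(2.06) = 4.80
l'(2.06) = -3.82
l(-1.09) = -1.05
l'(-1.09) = 0.35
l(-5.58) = -0.74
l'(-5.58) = -0.09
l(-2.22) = -1.15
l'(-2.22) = -0.09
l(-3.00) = -1.06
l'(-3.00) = -0.14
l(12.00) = 0.51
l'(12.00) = -0.05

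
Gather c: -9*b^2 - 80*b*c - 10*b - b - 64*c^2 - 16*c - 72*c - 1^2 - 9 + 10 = -9*b^2 - 11*b - 64*c^2 + c*(-80*b - 88)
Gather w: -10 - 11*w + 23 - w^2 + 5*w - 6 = -w^2 - 6*w + 7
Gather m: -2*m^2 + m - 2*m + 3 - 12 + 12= -2*m^2 - m + 3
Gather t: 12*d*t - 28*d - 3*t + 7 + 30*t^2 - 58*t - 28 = -28*d + 30*t^2 + t*(12*d - 61) - 21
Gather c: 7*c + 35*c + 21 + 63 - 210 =42*c - 126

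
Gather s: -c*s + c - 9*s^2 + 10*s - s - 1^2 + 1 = c - 9*s^2 + s*(9 - c)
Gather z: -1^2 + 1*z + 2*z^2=2*z^2 + z - 1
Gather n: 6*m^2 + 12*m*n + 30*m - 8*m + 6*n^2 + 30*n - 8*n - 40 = 6*m^2 + 22*m + 6*n^2 + n*(12*m + 22) - 40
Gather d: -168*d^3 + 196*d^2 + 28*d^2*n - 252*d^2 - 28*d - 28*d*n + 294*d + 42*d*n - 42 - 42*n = -168*d^3 + d^2*(28*n - 56) + d*(14*n + 266) - 42*n - 42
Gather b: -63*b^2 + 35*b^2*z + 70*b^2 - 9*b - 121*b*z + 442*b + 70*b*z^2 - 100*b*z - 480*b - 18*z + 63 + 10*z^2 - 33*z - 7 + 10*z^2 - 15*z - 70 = b^2*(35*z + 7) + b*(70*z^2 - 221*z - 47) + 20*z^2 - 66*z - 14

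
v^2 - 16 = (v - 4)*(v + 4)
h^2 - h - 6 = (h - 3)*(h + 2)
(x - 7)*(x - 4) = x^2 - 11*x + 28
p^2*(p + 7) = p^3 + 7*p^2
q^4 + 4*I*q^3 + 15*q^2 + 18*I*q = q*(q - 3*I)*(q + I)*(q + 6*I)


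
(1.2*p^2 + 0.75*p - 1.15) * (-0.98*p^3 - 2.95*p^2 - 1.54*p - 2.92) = -1.176*p^5 - 4.275*p^4 - 2.9335*p^3 - 1.2665*p^2 - 0.419*p + 3.358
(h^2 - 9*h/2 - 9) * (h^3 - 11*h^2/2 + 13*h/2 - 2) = h^5 - 10*h^4 + 89*h^3/4 + 73*h^2/4 - 99*h/2 + 18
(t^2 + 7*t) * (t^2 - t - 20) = t^4 + 6*t^3 - 27*t^2 - 140*t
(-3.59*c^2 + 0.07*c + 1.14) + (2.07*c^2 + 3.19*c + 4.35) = -1.52*c^2 + 3.26*c + 5.49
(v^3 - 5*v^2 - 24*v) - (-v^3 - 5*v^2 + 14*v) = 2*v^3 - 38*v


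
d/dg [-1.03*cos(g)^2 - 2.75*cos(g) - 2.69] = (2.06*cos(g) + 2.75)*sin(g)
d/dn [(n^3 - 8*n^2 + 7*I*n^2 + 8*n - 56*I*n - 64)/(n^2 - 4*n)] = (n^4 - 8*n^3 + n^2*(24 + 28*I) + 128*n - 256)/(n^2*(n^2 - 8*n + 16))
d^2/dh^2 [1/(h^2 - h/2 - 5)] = 4*(4*h^2 - 2*h - (4*h - 1)^2 - 20)/(-2*h^2 + h + 10)^3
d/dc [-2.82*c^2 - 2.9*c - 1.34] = -5.64*c - 2.9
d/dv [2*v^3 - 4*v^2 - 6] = 2*v*(3*v - 4)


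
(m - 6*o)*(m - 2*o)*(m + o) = m^3 - 7*m^2*o + 4*m*o^2 + 12*o^3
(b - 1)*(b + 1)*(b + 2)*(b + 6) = b^4 + 8*b^3 + 11*b^2 - 8*b - 12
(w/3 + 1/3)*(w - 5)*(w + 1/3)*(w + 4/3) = w^4/3 - 7*w^3/9 - 101*w^2/27 - 91*w/27 - 20/27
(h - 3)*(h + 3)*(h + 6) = h^3 + 6*h^2 - 9*h - 54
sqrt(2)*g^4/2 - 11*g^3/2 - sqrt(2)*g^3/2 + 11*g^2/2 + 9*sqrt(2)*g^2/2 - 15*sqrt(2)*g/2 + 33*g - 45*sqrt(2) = (g - 3)*(g - 3*sqrt(2))*(g - 5*sqrt(2)/2)*(sqrt(2)*g/2 + sqrt(2))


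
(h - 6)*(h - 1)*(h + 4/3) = h^3 - 17*h^2/3 - 10*h/3 + 8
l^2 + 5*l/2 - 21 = (l - 7/2)*(l + 6)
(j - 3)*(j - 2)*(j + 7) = j^3 + 2*j^2 - 29*j + 42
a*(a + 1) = a^2 + a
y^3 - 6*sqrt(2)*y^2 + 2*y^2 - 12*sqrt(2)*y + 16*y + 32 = (y + 2)*(y - 4*sqrt(2))*(y - 2*sqrt(2))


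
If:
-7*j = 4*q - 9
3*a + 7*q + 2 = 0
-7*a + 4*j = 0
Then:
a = 284/295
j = 497/295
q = -206/295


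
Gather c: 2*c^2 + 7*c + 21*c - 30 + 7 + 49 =2*c^2 + 28*c + 26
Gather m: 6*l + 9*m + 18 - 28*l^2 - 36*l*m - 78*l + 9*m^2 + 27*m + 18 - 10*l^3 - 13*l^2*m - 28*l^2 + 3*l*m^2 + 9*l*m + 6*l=-10*l^3 - 56*l^2 - 66*l + m^2*(3*l + 9) + m*(-13*l^2 - 27*l + 36) + 36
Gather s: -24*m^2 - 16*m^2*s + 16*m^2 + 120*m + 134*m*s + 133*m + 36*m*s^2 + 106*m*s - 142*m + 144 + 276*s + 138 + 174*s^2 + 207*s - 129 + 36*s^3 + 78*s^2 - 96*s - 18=-8*m^2 + 111*m + 36*s^3 + s^2*(36*m + 252) + s*(-16*m^2 + 240*m + 387) + 135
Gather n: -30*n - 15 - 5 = -30*n - 20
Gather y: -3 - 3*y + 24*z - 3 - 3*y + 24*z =-6*y + 48*z - 6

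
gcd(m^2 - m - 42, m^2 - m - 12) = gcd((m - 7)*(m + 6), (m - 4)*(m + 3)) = 1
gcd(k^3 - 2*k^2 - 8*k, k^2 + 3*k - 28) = k - 4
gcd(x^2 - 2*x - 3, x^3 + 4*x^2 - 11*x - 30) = x - 3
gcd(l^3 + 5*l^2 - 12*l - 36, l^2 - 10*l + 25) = 1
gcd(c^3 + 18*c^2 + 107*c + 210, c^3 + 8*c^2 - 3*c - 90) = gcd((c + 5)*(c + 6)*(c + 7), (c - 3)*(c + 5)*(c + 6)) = c^2 + 11*c + 30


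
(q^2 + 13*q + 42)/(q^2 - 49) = (q + 6)/(q - 7)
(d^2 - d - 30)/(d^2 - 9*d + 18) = (d + 5)/(d - 3)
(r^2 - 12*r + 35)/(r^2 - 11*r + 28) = (r - 5)/(r - 4)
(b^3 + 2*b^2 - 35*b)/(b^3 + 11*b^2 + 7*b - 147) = b*(b - 5)/(b^2 + 4*b - 21)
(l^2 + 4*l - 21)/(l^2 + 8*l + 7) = (l - 3)/(l + 1)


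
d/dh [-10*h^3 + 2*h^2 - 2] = 2*h*(2 - 15*h)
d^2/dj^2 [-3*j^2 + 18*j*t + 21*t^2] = -6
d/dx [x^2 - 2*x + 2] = 2*x - 2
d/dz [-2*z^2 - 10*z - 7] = -4*z - 10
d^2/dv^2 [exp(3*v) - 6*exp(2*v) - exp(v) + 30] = (9*exp(2*v) - 24*exp(v) - 1)*exp(v)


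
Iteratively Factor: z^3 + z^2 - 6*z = (z - 2)*(z^2 + 3*z) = z*(z - 2)*(z + 3)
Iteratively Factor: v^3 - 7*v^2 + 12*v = (v - 3)*(v^2 - 4*v) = (v - 4)*(v - 3)*(v)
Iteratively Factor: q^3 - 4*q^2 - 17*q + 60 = (q - 5)*(q^2 + q - 12) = (q - 5)*(q + 4)*(q - 3)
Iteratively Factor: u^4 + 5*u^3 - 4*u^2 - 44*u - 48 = (u - 3)*(u^3 + 8*u^2 + 20*u + 16) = (u - 3)*(u + 2)*(u^2 + 6*u + 8) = (u - 3)*(u + 2)*(u + 4)*(u + 2)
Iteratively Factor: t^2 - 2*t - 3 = (t - 3)*(t + 1)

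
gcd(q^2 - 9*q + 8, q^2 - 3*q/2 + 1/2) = q - 1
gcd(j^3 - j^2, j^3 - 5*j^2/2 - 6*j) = j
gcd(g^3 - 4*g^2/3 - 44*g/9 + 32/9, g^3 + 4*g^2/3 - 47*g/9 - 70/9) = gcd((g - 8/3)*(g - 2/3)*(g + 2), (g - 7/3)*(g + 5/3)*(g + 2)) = g + 2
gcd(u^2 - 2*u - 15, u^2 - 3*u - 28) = 1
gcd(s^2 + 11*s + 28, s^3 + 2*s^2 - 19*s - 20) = 1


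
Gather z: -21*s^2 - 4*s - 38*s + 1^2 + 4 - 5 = -21*s^2 - 42*s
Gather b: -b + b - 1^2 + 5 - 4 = 0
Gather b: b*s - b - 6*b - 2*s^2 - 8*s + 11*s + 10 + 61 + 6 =b*(s - 7) - 2*s^2 + 3*s + 77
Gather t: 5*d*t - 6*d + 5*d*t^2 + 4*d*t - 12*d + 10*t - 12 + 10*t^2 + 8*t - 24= -18*d + t^2*(5*d + 10) + t*(9*d + 18) - 36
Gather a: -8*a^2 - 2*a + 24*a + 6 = -8*a^2 + 22*a + 6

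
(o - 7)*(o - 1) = o^2 - 8*o + 7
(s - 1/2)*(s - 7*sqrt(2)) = s^2 - 7*sqrt(2)*s - s/2 + 7*sqrt(2)/2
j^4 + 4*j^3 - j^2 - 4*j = j*(j - 1)*(j + 1)*(j + 4)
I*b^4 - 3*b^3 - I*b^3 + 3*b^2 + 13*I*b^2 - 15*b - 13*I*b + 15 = (b - 3*I)*(b + I)*(b + 5*I)*(I*b - I)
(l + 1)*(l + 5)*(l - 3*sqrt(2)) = l^3 - 3*sqrt(2)*l^2 + 6*l^2 - 18*sqrt(2)*l + 5*l - 15*sqrt(2)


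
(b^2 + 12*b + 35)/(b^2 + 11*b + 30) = (b + 7)/(b + 6)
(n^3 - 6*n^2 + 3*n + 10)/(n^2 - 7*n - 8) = (n^2 - 7*n + 10)/(n - 8)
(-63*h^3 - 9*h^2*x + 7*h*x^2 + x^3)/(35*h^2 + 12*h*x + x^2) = (-9*h^2 + x^2)/(5*h + x)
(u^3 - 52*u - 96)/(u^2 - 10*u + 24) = (u^3 - 52*u - 96)/(u^2 - 10*u + 24)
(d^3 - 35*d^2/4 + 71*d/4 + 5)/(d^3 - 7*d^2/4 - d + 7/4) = (4*d^3 - 35*d^2 + 71*d + 20)/(4*d^3 - 7*d^2 - 4*d + 7)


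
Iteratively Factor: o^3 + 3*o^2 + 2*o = (o + 1)*(o^2 + 2*o) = o*(o + 1)*(o + 2)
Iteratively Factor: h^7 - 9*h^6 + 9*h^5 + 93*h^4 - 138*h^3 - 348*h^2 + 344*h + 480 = (h + 1)*(h^6 - 10*h^5 + 19*h^4 + 74*h^3 - 212*h^2 - 136*h + 480) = (h - 5)*(h + 1)*(h^5 - 5*h^4 - 6*h^3 + 44*h^2 + 8*h - 96) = (h - 5)*(h - 3)*(h + 1)*(h^4 - 2*h^3 - 12*h^2 + 8*h + 32) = (h - 5)*(h - 3)*(h + 1)*(h + 2)*(h^3 - 4*h^2 - 4*h + 16) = (h - 5)*(h - 4)*(h - 3)*(h + 1)*(h + 2)*(h^2 - 4) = (h - 5)*(h - 4)*(h - 3)*(h - 2)*(h + 1)*(h + 2)*(h + 2)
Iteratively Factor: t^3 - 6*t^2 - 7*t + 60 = (t - 5)*(t^2 - t - 12) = (t - 5)*(t - 4)*(t + 3)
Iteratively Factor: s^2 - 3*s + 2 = (s - 2)*(s - 1)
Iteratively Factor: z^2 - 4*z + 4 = (z - 2)*(z - 2)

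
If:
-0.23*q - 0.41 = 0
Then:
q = -1.78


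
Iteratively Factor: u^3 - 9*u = (u)*(u^2 - 9) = u*(u - 3)*(u + 3)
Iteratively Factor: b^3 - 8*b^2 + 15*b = (b - 3)*(b^2 - 5*b) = b*(b - 3)*(b - 5)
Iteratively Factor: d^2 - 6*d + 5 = (d - 1)*(d - 5)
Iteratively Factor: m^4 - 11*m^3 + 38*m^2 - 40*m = (m - 4)*(m^3 - 7*m^2 + 10*m) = (m - 4)*(m - 2)*(m^2 - 5*m) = m*(m - 4)*(m - 2)*(m - 5)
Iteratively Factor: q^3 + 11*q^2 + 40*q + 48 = (q + 4)*(q^2 + 7*q + 12) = (q + 3)*(q + 4)*(q + 4)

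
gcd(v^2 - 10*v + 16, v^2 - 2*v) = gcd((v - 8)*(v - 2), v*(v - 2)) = v - 2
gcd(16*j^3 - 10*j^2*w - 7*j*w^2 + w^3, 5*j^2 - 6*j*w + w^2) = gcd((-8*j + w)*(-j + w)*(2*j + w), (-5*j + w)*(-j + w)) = -j + w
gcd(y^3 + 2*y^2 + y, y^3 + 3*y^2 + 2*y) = y^2 + y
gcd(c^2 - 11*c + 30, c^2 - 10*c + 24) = c - 6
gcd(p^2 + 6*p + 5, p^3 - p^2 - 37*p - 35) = p^2 + 6*p + 5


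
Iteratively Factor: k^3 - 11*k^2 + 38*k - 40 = (k - 5)*(k^2 - 6*k + 8) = (k - 5)*(k - 4)*(k - 2)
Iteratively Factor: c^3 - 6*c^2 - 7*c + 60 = (c + 3)*(c^2 - 9*c + 20) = (c - 5)*(c + 3)*(c - 4)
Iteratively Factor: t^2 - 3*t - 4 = (t - 4)*(t + 1)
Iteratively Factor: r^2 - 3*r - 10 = (r - 5)*(r + 2)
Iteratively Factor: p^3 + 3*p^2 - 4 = (p - 1)*(p^2 + 4*p + 4) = (p - 1)*(p + 2)*(p + 2)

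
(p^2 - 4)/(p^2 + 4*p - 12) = (p + 2)/(p + 6)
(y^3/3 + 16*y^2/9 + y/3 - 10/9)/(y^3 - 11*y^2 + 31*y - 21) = (3*y^3 + 16*y^2 + 3*y - 10)/(9*(y^3 - 11*y^2 + 31*y - 21))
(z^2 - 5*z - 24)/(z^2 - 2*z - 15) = (z - 8)/(z - 5)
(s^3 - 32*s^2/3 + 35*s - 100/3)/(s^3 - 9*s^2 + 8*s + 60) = (3*s^2 - 17*s + 20)/(3*(s^2 - 4*s - 12))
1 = 1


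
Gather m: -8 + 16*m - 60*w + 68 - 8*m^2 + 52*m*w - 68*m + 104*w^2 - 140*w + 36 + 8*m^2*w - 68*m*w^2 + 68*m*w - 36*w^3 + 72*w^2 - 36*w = m^2*(8*w - 8) + m*(-68*w^2 + 120*w - 52) - 36*w^3 + 176*w^2 - 236*w + 96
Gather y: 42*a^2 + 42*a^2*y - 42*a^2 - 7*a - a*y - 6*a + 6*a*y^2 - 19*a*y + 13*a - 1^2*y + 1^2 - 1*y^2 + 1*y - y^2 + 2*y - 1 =y^2*(6*a - 2) + y*(42*a^2 - 20*a + 2)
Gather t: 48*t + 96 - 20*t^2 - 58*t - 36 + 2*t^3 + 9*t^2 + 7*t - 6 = 2*t^3 - 11*t^2 - 3*t + 54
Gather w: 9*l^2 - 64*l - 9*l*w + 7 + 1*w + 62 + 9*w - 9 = 9*l^2 - 64*l + w*(10 - 9*l) + 60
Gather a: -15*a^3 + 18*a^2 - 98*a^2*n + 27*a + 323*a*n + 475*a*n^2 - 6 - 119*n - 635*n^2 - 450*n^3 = -15*a^3 + a^2*(18 - 98*n) + a*(475*n^2 + 323*n + 27) - 450*n^3 - 635*n^2 - 119*n - 6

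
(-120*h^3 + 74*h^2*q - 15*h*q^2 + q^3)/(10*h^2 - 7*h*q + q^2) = (24*h^2 - 10*h*q + q^2)/(-2*h + q)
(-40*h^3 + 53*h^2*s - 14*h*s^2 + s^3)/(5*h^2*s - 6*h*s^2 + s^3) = (-8*h + s)/s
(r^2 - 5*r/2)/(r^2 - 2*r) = (r - 5/2)/(r - 2)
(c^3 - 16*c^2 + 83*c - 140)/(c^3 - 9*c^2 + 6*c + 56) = (c - 5)/(c + 2)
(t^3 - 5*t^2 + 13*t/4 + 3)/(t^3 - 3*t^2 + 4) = (t^3 - 5*t^2 + 13*t/4 + 3)/(t^3 - 3*t^2 + 4)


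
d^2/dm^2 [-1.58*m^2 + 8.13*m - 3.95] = -3.16000000000000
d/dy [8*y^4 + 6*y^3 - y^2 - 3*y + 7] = 32*y^3 + 18*y^2 - 2*y - 3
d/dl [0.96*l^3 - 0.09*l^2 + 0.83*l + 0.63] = 2.88*l^2 - 0.18*l + 0.83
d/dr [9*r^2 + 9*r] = 18*r + 9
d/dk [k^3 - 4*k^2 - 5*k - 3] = 3*k^2 - 8*k - 5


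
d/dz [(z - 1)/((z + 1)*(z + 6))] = (-z^2 + 2*z + 13)/(z^4 + 14*z^3 + 61*z^2 + 84*z + 36)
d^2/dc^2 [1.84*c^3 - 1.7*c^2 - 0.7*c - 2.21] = 11.04*c - 3.4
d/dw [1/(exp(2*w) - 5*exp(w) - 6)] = (5 - 2*exp(w))*exp(w)/(-exp(2*w) + 5*exp(w) + 6)^2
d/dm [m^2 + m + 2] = 2*m + 1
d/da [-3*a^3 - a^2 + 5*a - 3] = -9*a^2 - 2*a + 5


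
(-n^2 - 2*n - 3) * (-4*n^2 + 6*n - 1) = 4*n^4 + 2*n^3 + n^2 - 16*n + 3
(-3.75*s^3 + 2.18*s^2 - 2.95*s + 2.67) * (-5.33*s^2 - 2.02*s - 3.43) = 19.9875*s^5 - 4.0444*s^4 + 24.1824*s^3 - 15.7495*s^2 + 4.7251*s - 9.1581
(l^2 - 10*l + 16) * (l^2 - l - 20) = l^4 - 11*l^3 + 6*l^2 + 184*l - 320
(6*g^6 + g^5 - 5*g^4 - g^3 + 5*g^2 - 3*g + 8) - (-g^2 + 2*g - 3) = 6*g^6 + g^5 - 5*g^4 - g^3 + 6*g^2 - 5*g + 11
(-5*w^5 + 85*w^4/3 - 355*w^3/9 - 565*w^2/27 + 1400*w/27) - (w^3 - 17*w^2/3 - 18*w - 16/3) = -5*w^5 + 85*w^4/3 - 364*w^3/9 - 412*w^2/27 + 1886*w/27 + 16/3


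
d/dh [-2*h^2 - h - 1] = -4*h - 1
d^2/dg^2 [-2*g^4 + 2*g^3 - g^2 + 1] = -24*g^2 + 12*g - 2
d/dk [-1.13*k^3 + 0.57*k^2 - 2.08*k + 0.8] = -3.39*k^2 + 1.14*k - 2.08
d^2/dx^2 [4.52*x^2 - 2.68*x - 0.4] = 9.04000000000000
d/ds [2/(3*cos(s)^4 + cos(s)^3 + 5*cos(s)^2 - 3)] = 2*(12*cos(s)^2 + 3*cos(s) + 10)*sin(s)*cos(s)/(3*cos(s)^4 + cos(s)^3 + 5*cos(s)^2 - 3)^2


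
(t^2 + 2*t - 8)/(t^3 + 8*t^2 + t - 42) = (t + 4)/(t^2 + 10*t + 21)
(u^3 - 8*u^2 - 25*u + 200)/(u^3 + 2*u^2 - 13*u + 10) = (u^2 - 13*u + 40)/(u^2 - 3*u + 2)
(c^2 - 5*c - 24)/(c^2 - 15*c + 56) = (c + 3)/(c - 7)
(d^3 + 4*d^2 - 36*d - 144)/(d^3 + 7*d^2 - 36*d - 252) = (d + 4)/(d + 7)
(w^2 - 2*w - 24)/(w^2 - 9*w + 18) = (w + 4)/(w - 3)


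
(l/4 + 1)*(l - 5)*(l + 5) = l^3/4 + l^2 - 25*l/4 - 25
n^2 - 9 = (n - 3)*(n + 3)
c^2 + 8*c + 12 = (c + 2)*(c + 6)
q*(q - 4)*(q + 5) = q^3 + q^2 - 20*q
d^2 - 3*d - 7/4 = (d - 7/2)*(d + 1/2)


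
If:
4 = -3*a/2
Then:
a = -8/3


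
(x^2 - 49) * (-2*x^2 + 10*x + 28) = -2*x^4 + 10*x^3 + 126*x^2 - 490*x - 1372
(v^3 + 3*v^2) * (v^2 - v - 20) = v^5 + 2*v^4 - 23*v^3 - 60*v^2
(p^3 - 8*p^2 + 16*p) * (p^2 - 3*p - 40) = p^5 - 11*p^4 + 272*p^2 - 640*p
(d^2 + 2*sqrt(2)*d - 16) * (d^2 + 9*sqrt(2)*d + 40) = d^4 + 11*sqrt(2)*d^3 + 60*d^2 - 64*sqrt(2)*d - 640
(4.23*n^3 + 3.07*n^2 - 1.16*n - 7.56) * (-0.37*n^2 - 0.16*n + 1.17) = -1.5651*n^5 - 1.8127*n^4 + 4.8871*n^3 + 6.5747*n^2 - 0.1476*n - 8.8452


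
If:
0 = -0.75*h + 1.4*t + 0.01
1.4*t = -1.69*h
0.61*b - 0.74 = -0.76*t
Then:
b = 1.22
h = 0.00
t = -0.00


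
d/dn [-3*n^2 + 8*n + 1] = 8 - 6*n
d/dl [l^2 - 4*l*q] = 2*l - 4*q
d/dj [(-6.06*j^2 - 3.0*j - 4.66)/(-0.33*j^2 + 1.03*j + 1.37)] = (-7.2318*j^2 - 19.68*j + 0.6898)/(0.1089*j^4 - 0.6798*j^3 + 0.1567*j^2 + 2.8222*j + 1.8769)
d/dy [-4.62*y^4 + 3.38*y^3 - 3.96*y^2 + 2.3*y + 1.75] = -18.48*y^3 + 10.14*y^2 - 7.92*y + 2.3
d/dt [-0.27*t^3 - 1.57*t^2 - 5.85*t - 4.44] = -0.81*t^2 - 3.14*t - 5.85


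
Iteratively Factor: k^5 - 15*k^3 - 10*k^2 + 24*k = (k)*(k^4 - 15*k^2 - 10*k + 24) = k*(k - 4)*(k^3 + 4*k^2 + k - 6) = k*(k - 4)*(k + 3)*(k^2 + k - 2) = k*(k - 4)*(k - 1)*(k + 3)*(k + 2)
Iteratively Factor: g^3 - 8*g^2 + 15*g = (g)*(g^2 - 8*g + 15) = g*(g - 5)*(g - 3)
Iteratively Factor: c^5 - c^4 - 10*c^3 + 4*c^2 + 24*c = (c - 3)*(c^4 + 2*c^3 - 4*c^2 - 8*c) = (c - 3)*(c + 2)*(c^3 - 4*c) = c*(c - 3)*(c + 2)*(c^2 - 4) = c*(c - 3)*(c - 2)*(c + 2)*(c + 2)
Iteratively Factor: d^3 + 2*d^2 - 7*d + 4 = (d - 1)*(d^2 + 3*d - 4) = (d - 1)^2*(d + 4)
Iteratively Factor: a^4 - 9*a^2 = (a)*(a^3 - 9*a) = a^2*(a^2 - 9) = a^2*(a - 3)*(a + 3)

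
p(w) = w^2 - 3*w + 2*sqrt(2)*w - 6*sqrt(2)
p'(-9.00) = -18.17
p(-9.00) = 74.06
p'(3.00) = 5.83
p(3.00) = 0.00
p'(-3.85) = -7.87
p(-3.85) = 7.00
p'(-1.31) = -2.79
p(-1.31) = -6.54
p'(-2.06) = -4.29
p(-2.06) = -3.89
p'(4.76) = 9.35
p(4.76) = 13.36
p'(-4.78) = -9.73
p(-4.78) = 15.18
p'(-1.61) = -3.39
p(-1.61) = -5.62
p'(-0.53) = -1.23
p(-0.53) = -8.11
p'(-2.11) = -4.39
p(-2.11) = -3.67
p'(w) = 2*w - 3 + 2*sqrt(2)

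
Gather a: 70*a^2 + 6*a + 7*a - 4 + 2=70*a^2 + 13*a - 2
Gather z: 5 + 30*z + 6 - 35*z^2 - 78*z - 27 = -35*z^2 - 48*z - 16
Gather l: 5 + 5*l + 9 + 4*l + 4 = 9*l + 18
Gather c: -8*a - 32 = -8*a - 32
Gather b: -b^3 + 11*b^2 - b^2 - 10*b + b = -b^3 + 10*b^2 - 9*b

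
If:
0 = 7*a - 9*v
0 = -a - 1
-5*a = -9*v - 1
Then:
No Solution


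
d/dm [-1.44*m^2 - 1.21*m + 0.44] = -2.88*m - 1.21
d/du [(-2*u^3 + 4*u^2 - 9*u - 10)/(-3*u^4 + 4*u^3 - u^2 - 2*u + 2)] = (-6*u^6 + 24*u^5 - 95*u^4 - 40*u^3 + 91*u^2 - 4*u - 38)/(9*u^8 - 24*u^7 + 22*u^6 + 4*u^5 - 27*u^4 + 20*u^3 - 8*u + 4)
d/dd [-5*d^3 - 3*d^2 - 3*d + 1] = -15*d^2 - 6*d - 3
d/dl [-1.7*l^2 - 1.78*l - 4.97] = -3.4*l - 1.78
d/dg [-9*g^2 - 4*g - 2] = -18*g - 4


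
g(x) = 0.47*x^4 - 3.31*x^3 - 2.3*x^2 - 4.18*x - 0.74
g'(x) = 1.88*x^3 - 9.93*x^2 - 4.6*x - 4.18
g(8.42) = 187.47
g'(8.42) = 375.35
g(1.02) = -10.40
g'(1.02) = -17.21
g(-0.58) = 1.61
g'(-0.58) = -5.22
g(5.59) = -215.23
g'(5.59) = -11.80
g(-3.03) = 122.50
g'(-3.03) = -133.71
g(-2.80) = 94.48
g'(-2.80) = -110.42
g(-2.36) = 54.40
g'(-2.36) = -73.34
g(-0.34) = 0.55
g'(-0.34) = -3.84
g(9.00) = 446.02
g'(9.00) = 520.61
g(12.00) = 3644.14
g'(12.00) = 1759.34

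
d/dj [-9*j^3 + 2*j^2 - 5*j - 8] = -27*j^2 + 4*j - 5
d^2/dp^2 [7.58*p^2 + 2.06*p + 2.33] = 15.1600000000000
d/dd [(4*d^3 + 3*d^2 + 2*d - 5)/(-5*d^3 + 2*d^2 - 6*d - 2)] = (23*d^4 - 28*d^3 - 121*d^2 + 8*d - 34)/(25*d^6 - 20*d^5 + 64*d^4 - 4*d^3 + 28*d^2 + 24*d + 4)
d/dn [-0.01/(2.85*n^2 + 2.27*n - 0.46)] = (0.057*n + 0.0227)/(2.85*n^2 + 2.27*n - 0.46)^2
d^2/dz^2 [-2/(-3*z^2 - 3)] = 4*(3*z^2 - 1)/(3*(z^2 + 1)^3)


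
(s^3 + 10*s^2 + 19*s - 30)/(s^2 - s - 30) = (s^2 + 5*s - 6)/(s - 6)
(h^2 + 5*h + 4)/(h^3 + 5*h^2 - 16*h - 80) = (h + 1)/(h^2 + h - 20)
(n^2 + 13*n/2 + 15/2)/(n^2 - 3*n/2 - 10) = (2*n^2 + 13*n + 15)/(2*n^2 - 3*n - 20)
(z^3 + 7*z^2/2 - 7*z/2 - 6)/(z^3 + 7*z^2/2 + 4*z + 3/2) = (2*z^2 + 5*z - 12)/(2*z^2 + 5*z + 3)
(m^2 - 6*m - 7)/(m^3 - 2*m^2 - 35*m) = (m + 1)/(m*(m + 5))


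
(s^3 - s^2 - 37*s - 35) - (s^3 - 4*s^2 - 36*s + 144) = 3*s^2 - s - 179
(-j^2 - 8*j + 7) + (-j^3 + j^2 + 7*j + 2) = -j^3 - j + 9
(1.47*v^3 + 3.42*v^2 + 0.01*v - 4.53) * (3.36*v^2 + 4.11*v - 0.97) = 4.9392*v^5 + 17.5329*v^4 + 12.6639*v^3 - 18.4971*v^2 - 18.628*v + 4.3941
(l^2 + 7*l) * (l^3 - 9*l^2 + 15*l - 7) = l^5 - 2*l^4 - 48*l^3 + 98*l^2 - 49*l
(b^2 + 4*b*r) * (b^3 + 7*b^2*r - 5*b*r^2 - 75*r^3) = b^5 + 11*b^4*r + 23*b^3*r^2 - 95*b^2*r^3 - 300*b*r^4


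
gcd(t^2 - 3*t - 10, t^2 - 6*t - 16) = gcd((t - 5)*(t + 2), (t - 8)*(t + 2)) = t + 2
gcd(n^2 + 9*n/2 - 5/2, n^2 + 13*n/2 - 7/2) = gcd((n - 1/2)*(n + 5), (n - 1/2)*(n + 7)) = n - 1/2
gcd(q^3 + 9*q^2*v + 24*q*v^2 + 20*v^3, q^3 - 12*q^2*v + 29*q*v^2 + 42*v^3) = 1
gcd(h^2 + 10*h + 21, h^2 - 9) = h + 3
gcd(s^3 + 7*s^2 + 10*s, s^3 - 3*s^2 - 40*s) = s^2 + 5*s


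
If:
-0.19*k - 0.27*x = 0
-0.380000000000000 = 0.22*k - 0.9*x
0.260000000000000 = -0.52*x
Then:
No Solution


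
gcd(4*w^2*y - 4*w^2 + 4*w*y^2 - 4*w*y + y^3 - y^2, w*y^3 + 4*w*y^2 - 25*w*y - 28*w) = 1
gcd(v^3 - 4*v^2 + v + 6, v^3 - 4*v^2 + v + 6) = v^3 - 4*v^2 + v + 6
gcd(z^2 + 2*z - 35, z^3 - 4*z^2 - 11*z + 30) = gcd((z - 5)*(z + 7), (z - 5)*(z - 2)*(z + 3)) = z - 5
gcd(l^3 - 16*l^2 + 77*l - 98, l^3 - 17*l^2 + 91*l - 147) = l^2 - 14*l + 49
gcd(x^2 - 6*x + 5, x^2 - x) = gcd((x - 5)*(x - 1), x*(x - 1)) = x - 1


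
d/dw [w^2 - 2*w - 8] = 2*w - 2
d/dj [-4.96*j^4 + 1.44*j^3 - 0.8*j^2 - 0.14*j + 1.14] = -19.84*j^3 + 4.32*j^2 - 1.6*j - 0.14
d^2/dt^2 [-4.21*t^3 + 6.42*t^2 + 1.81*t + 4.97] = 12.84 - 25.26*t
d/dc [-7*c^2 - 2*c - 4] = -14*c - 2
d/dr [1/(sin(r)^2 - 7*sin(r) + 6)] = (7 - 2*sin(r))*cos(r)/(sin(r)^2 - 7*sin(r) + 6)^2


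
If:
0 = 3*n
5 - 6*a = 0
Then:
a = 5/6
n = 0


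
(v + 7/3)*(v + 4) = v^2 + 19*v/3 + 28/3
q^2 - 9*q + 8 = (q - 8)*(q - 1)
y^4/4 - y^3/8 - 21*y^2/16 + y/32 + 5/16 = (y/4 + 1/2)*(y - 5/2)*(y - 1/2)*(y + 1/2)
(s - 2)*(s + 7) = s^2 + 5*s - 14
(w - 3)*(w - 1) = w^2 - 4*w + 3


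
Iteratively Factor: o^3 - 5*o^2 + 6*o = (o - 2)*(o^2 - 3*o) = (o - 3)*(o - 2)*(o)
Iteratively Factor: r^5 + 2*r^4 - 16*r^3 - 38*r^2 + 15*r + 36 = (r + 3)*(r^4 - r^3 - 13*r^2 + r + 12) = (r + 3)^2*(r^3 - 4*r^2 - r + 4) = (r - 4)*(r + 3)^2*(r^2 - 1) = (r - 4)*(r - 1)*(r + 3)^2*(r + 1)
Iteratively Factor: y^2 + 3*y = (y + 3)*(y)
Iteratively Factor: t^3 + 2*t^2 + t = (t + 1)*(t^2 + t) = t*(t + 1)*(t + 1)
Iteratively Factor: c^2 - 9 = (c - 3)*(c + 3)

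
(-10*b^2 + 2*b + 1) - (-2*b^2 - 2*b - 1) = -8*b^2 + 4*b + 2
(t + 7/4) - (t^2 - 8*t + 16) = -t^2 + 9*t - 57/4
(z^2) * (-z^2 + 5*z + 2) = -z^4 + 5*z^3 + 2*z^2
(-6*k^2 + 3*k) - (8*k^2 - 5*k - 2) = -14*k^2 + 8*k + 2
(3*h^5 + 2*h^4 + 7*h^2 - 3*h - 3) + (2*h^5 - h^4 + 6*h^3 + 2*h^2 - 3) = 5*h^5 + h^4 + 6*h^3 + 9*h^2 - 3*h - 6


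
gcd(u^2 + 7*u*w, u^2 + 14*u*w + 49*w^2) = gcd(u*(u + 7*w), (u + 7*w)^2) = u + 7*w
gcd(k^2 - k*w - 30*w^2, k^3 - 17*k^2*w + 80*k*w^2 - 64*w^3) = 1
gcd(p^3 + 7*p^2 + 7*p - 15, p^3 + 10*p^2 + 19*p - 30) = p^2 + 4*p - 5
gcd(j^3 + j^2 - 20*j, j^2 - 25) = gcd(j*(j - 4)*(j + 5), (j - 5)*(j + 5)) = j + 5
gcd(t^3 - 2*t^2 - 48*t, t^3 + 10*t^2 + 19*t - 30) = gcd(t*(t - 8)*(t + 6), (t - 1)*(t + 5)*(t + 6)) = t + 6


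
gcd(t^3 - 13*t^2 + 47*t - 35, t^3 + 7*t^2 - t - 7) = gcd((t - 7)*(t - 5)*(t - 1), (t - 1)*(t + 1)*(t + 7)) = t - 1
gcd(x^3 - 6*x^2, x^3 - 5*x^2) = x^2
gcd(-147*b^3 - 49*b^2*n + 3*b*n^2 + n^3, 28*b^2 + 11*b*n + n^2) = 7*b + n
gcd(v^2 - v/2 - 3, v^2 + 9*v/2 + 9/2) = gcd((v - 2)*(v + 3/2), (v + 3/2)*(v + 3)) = v + 3/2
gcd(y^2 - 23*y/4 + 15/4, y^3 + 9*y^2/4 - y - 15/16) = y - 3/4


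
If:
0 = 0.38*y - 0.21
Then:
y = 0.55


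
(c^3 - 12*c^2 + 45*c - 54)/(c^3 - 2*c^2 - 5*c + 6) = (c^2 - 9*c + 18)/(c^2 + c - 2)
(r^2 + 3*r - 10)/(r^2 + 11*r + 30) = (r - 2)/(r + 6)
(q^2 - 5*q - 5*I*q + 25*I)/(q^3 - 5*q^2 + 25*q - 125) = 1/(q + 5*I)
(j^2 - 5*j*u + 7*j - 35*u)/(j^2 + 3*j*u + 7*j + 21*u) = (j - 5*u)/(j + 3*u)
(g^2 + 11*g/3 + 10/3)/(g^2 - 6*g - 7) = (3*g^2 + 11*g + 10)/(3*(g^2 - 6*g - 7))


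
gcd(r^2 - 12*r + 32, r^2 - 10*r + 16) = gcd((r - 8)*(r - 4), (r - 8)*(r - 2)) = r - 8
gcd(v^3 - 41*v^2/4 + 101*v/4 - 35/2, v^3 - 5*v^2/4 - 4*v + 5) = v^2 - 13*v/4 + 5/2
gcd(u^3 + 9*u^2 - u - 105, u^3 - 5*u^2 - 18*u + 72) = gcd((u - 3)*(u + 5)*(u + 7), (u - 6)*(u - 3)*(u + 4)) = u - 3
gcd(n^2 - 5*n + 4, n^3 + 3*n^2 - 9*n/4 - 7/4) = n - 1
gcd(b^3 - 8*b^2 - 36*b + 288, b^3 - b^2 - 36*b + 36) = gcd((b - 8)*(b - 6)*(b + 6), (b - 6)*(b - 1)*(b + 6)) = b^2 - 36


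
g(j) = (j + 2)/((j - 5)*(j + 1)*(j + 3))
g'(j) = -(j + 2)/((j - 5)*(j + 1)*(j + 3)^2) + 1/((j - 5)*(j + 1)*(j + 3)) - (j + 2)/((j - 5)*(j + 1)^2*(j + 3)) - (j + 2)/((j - 5)^2*(j + 1)*(j + 3))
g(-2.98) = -3.10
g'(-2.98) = 156.27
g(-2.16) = -0.02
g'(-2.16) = 0.15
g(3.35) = -0.12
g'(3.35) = -0.05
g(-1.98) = 0.00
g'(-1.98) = 0.14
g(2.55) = -0.09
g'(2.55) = -0.02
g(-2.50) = -0.09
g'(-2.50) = 0.28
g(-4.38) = 0.05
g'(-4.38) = 0.04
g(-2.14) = -0.02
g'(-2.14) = 0.15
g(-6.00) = 0.02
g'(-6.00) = 0.01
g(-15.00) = 0.00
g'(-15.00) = 0.00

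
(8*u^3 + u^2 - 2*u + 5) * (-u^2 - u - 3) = -8*u^5 - 9*u^4 - 23*u^3 - 6*u^2 + u - 15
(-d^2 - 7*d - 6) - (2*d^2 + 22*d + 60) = -3*d^2 - 29*d - 66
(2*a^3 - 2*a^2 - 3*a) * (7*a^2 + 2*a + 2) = 14*a^5 - 10*a^4 - 21*a^3 - 10*a^2 - 6*a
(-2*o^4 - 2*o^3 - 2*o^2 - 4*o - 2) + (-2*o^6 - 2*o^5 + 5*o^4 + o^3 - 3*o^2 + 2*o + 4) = -2*o^6 - 2*o^5 + 3*o^4 - o^3 - 5*o^2 - 2*o + 2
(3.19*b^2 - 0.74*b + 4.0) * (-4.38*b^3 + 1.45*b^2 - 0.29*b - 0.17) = -13.9722*b^5 + 7.8667*b^4 - 19.5181*b^3 + 5.4723*b^2 - 1.0342*b - 0.68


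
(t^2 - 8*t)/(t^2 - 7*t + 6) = t*(t - 8)/(t^2 - 7*t + 6)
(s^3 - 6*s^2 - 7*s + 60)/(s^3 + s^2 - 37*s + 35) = (s^2 - s - 12)/(s^2 + 6*s - 7)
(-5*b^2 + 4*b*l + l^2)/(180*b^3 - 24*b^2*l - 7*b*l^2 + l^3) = (-b + l)/(36*b^2 - 12*b*l + l^2)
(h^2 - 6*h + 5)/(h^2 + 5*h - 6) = (h - 5)/(h + 6)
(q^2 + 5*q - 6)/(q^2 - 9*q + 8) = (q + 6)/(q - 8)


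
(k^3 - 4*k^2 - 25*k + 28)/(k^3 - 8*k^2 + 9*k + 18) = (k^3 - 4*k^2 - 25*k + 28)/(k^3 - 8*k^2 + 9*k + 18)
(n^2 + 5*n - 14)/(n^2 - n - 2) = (n + 7)/(n + 1)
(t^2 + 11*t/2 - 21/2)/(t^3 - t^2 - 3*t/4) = 2*(t + 7)/(t*(2*t + 1))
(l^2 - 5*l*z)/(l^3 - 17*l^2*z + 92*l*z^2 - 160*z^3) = l/(l^2 - 12*l*z + 32*z^2)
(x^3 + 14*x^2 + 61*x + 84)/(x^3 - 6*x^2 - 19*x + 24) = (x^2 + 11*x + 28)/(x^2 - 9*x + 8)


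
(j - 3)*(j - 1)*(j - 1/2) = j^3 - 9*j^2/2 + 5*j - 3/2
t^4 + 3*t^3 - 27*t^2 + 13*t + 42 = (t - 3)*(t - 2)*(t + 1)*(t + 7)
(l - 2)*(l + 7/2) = l^2 + 3*l/2 - 7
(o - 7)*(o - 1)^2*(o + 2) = o^4 - 7*o^3 - 3*o^2 + 23*o - 14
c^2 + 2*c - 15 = (c - 3)*(c + 5)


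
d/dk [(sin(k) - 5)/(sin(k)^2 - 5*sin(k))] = -cos(k)/sin(k)^2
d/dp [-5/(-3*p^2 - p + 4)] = 5*(-6*p - 1)/(3*p^2 + p - 4)^2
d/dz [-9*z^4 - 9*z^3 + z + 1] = -36*z^3 - 27*z^2 + 1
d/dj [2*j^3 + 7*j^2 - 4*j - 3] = 6*j^2 + 14*j - 4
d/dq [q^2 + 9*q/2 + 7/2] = 2*q + 9/2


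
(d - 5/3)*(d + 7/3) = d^2 + 2*d/3 - 35/9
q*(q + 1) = q^2 + q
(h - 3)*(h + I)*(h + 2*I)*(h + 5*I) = h^4 - 3*h^3 + 8*I*h^3 - 17*h^2 - 24*I*h^2 + 51*h - 10*I*h + 30*I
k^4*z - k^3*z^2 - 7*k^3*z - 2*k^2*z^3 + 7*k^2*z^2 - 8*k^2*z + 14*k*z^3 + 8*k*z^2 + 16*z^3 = (k - 8)*(k - 2*z)*(k + z)*(k*z + z)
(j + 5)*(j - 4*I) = j^2 + 5*j - 4*I*j - 20*I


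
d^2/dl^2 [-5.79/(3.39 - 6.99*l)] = 565.799958/(6.99*l - 3.39)^3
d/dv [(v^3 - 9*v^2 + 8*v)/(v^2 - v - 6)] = (v^4 - 2*v^3 - 17*v^2 + 108*v - 48)/(v^4 - 2*v^3 - 11*v^2 + 12*v + 36)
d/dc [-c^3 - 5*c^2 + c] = -3*c^2 - 10*c + 1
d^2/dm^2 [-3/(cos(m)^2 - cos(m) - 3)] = 3*(-4*sin(m)^4 - 3*sin(m)^2*cos(m) + 15*sin(m)^2 - 3)/(sin(m)^2 + cos(m) + 2)^3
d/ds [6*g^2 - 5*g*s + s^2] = -5*g + 2*s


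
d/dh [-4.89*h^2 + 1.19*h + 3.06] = 1.19 - 9.78*h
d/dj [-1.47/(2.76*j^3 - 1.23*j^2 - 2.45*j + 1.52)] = (12.1716*j^2 - 3.6162*j - 3.6015)/(2.76*j^3 - 1.23*j^2 - 2.45*j + 1.52)^2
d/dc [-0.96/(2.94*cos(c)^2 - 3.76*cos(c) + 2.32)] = (3.6096 - 5.6448*cos(c))*sin(c)/(2.94*cos(c)^2 - 3.76*cos(c) + 2.32)^2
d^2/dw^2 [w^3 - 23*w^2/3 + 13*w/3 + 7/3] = 6*w - 46/3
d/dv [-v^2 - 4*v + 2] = -2*v - 4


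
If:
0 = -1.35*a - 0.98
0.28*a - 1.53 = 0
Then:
No Solution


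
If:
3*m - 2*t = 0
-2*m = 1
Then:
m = -1/2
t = -3/4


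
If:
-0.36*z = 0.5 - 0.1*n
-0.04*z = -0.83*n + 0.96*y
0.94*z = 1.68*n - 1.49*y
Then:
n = -8.24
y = -6.97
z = -3.68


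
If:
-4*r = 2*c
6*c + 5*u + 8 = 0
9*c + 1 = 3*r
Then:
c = -2/21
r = 1/21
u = -52/35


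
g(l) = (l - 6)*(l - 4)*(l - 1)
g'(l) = (l - 6)*(l - 4) + (l - 6)*(l - 1) + (l - 4)*(l - 1) = 3*l^2 - 22*l + 34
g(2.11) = 8.16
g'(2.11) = 0.94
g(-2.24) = -166.59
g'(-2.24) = 98.33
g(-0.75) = -56.11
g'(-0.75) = 52.19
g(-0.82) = -59.83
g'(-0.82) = 54.06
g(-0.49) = -43.42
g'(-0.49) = 45.50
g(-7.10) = -1177.82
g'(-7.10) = 341.43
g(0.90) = -1.58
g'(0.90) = 16.63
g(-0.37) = -38.14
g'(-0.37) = 42.55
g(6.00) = 0.00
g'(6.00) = 10.00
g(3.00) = 6.00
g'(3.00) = -5.00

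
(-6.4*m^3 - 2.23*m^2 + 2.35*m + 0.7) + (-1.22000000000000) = -6.4*m^3 - 2.23*m^2 + 2.35*m - 0.52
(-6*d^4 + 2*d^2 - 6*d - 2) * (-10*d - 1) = 60*d^5 + 6*d^4 - 20*d^3 + 58*d^2 + 26*d + 2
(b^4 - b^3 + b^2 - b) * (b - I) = b^5 - b^4 - I*b^4 + b^3 + I*b^3 - b^2 - I*b^2 + I*b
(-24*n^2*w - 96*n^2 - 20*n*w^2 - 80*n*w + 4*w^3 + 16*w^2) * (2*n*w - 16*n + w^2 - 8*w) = -48*n^3*w^2 + 192*n^3*w + 1536*n^3 - 64*n^2*w^3 + 256*n^2*w^2 + 2048*n^2*w - 12*n*w^4 + 48*n*w^3 + 384*n*w^2 + 4*w^5 - 16*w^4 - 128*w^3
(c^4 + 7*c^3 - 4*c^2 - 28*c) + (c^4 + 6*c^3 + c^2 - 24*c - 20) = 2*c^4 + 13*c^3 - 3*c^2 - 52*c - 20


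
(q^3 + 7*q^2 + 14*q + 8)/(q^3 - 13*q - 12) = (q^2 + 6*q + 8)/(q^2 - q - 12)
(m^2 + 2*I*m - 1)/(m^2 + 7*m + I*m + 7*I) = (m + I)/(m + 7)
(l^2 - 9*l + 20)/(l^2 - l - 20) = (l - 4)/(l + 4)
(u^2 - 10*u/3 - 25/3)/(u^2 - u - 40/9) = 3*(u - 5)/(3*u - 8)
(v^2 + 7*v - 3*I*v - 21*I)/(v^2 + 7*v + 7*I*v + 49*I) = (v - 3*I)/(v + 7*I)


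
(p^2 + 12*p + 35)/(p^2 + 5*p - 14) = (p + 5)/(p - 2)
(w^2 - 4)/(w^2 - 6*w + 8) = (w + 2)/(w - 4)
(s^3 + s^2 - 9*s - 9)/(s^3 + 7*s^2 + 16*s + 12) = (s^2 - 2*s - 3)/(s^2 + 4*s + 4)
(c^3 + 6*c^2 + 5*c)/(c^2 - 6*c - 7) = c*(c + 5)/(c - 7)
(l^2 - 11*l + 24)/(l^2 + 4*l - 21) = (l - 8)/(l + 7)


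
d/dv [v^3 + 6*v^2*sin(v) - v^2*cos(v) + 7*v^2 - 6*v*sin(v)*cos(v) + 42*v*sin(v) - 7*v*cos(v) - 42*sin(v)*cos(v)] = v^2*sin(v) + 6*v^2*cos(v) + 3*v^2 + 19*v*sin(v) + 40*v*cos(v) - 6*v*cos(2*v) + 14*v + 42*sin(v) - 3*sin(2*v) - 7*cos(v) - 42*cos(2*v)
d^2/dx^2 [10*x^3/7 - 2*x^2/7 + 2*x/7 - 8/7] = 60*x/7 - 4/7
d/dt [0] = 0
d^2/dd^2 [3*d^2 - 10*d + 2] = 6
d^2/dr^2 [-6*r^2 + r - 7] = -12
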